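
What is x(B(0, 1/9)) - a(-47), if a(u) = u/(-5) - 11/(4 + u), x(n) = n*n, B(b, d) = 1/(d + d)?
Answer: 9111/860 ≈ 10.594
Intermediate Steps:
B(b, d) = 1/(2*d)
x(n) = n²
a(u) = -11/(4 + u) - u/5 (a(u) = u*(-⅕) - 11/(4 + u) = -u/5 - 11/(4 + u) = -11/(4 + u) - u/5)
x(B(0, 1/9)) - a(-47) = (1/(2*(1/9)))² - (-55 - 1*(-47)² - 4*(-47))/(5*(4 - 47)) = (1/(2*(⅑)))² - (-55 - 1*2209 + 188)/(5*(-43)) = ((½)*9)² - (-1)*(-55 - 2209 + 188)/(5*43) = (9/2)² - (-1)*(-2076)/(5*43) = 81/4 - 1*2076/215 = 81/4 - 2076/215 = 9111/860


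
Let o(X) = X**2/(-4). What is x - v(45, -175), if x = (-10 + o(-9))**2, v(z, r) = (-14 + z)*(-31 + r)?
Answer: 116817/16 ≈ 7301.1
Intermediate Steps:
v(z, r) = (-31 + r)*(-14 + z)
o(X) = -X**2/4 (o(X) = X**2*(-1/4) = -X**2/4)
x = 14641/16 (x = (-10 - 1/4*(-9)**2)**2 = (-10 - 1/4*81)**2 = (-10 - 81/4)**2 = (-121/4)**2 = 14641/16 ≈ 915.06)
x - v(45, -175) = 14641/16 - (434 - 31*45 - 14*(-175) - 175*45) = 14641/16 - (434 - 1395 + 2450 - 7875) = 14641/16 - 1*(-6386) = 14641/16 + 6386 = 116817/16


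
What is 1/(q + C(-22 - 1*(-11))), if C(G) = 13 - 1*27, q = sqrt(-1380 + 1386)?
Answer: -7/95 - sqrt(6)/190 ≈ -0.086576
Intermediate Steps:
q = sqrt(6) ≈ 2.4495
C(G) = -14 (C(G) = 13 - 27 = -14)
1/(q + C(-22 - 1*(-11))) = 1/(sqrt(6) - 14) = 1/(-14 + sqrt(6))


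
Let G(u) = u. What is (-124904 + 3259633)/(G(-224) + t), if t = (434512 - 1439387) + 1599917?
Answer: 3134729/594818 ≈ 5.2701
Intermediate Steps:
t = 595042 (t = -1004875 + 1599917 = 595042)
(-124904 + 3259633)/(G(-224) + t) = (-124904 + 3259633)/(-224 + 595042) = 3134729/594818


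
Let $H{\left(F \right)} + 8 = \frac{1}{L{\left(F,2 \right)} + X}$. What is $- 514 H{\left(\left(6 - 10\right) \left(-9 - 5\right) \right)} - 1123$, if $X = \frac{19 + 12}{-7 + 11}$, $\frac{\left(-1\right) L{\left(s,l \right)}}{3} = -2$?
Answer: $\frac{162339}{55} \approx 2951.6$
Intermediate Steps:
$L{\left(s,l \right)} = 6$ ($L{\left(s,l \right)} = \left(-3\right) \left(-2\right) = 6$)
$X = \frac{31}{4} \approx 7.75$
$H{\left(F \right)} = - \frac{436}{55}$ ($H{\left(F \right)} = -8 + \frac{1}{6 + \frac{31}{4}} = -8 + \frac{1}{\frac{55}{4}} = -8 + \frac{4}{55} = - \frac{436}{55}$)
$- 514 H{\left(\left(6 - 10\right) \left(-9 - 5\right) \right)} - 1123 = \left(-514\right) \left(- \frac{436}{55}\right) - 1123 = \frac{224104}{55} - 1123 = \frac{162339}{55}$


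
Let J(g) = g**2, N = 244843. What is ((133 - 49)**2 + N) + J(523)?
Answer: 525428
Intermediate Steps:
((133 - 49)**2 + N) + J(523) = ((133 - 49)**2 + 244843) + 523**2 = (84**2 + 244843) + 273529 = (7056 + 244843) + 273529 = 251899 + 273529 = 525428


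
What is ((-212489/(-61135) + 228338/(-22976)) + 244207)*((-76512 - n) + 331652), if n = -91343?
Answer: 59424137946694670891/702318880 ≈ 8.4611e+10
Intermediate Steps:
((-212489/(-61135) + 228338/(-22976)) + 244207)*((-76512 - n) + 331652) = ((-212489/(-61135) + 228338/(-22976)) + 244207)*((-76512 - 1*(-91343)) + 331652) = ((-212489*(-1/61135) + 228338*(-1/22976)) + 244207)*((-76512 + 91343) + 331652) = ((212489/61135 - 114169/11488) + 244207)*(14831 + 331652) = (-4538648183/702318880 + 244207)*346483 = (171506648079977/702318880)*346483 = 59424137946694670891/702318880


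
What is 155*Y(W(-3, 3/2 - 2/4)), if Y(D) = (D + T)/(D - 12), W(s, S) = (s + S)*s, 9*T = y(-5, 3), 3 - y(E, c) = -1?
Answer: -4495/27 ≈ -166.48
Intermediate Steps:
y(E, c) = 4 (y(E, c) = 3 - 1*(-1) = 3 + 1 = 4)
T = 4/9 (T = (⅑)*4 = 4/9 ≈ 0.44444)
W(s, S) = s*(S + s) (W(s, S) = (S + s)*s = s*(S + s))
Y(D) = (4/9 + D)/(-12 + D) (Y(D) = (D + 4/9)/(D - 12) = (4/9 + D)/(-12 + D))
155*Y(W(-3, 3/2 - 2/4)) = 155*((4/9 - 3*((3/2 - 2/4) - 3))/(-12 - 3*((3/2 - 2/4) - 3))) = 155*((4/9 - 3*((3*(½) - 2*¼) - 3))/(-12 - 3*((3*(½) - 2*¼) - 3))) = 155*((4/9 - 3*((3/2 - ½) - 3))/(-12 - 3*((3/2 - ½) - 3))) = 155*((4/9 - 3*(1 - 3))/(-12 - 3*(1 - 3))) = 155*((4/9 - 3*(-2))/(-12 - 3*(-2))) = 155*((4/9 + 6)/(-12 + 6)) = 155*((58/9)/(-6)) = 155*(-⅙*58/9) = 155*(-29/27) = -4495/27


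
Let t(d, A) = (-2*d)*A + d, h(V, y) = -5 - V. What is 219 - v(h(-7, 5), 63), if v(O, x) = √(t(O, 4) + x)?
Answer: 212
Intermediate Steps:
t(d, A) = d - 2*A*d (t(d, A) = -2*A*d + d = d - 2*A*d)
v(O, x) = √(x - 7*O) (v(O, x) = √(O*(1 - 2*4) + x) = √(O*(1 - 8) + x) = √(O*(-7) + x) = √(-7*O + x) = √(x - 7*O))
219 - v(h(-7, 5), 63) = 219 - √(63 - 7*(-5 - 1*(-7))) = 219 - √(63 - 7*(-5 + 7)) = 219 - √(63 - 7*2) = 219 - √(63 - 14) = 219 - √49 = 219 - 1*7 = 219 - 7 = 212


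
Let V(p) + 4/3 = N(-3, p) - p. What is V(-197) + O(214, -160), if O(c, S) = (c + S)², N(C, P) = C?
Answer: 9326/3 ≈ 3108.7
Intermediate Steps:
O(c, S) = (S + c)²
V(p) = -13/3 - p (V(p) = -4/3 + (-3 - p) = -13/3 - p)
V(-197) + O(214, -160) = (-13/3 - 1*(-197)) + (-160 + 214)² = (-13/3 + 197) + 54² = 578/3 + 2916 = 9326/3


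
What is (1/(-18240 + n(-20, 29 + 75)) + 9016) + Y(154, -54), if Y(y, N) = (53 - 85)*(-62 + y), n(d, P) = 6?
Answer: 110716847/18234 ≈ 6072.0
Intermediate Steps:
Y(y, N) = 1984 - 32*y (Y(y, N) = -32*(-62 + y) = 1984 - 32*y)
(1/(-18240 + n(-20, 29 + 75)) + 9016) + Y(154, -54) = (1/(-18240 + 6) + 9016) + (1984 - 32*154) = (1/(-18234) + 9016) + (1984 - 4928) = (-1/18234 + 9016) - 2944 = 164397743/18234 - 2944 = 110716847/18234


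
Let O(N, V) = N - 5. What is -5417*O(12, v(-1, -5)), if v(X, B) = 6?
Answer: -37919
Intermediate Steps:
O(N, V) = -5 + N
-5417*O(12, v(-1, -5)) = -5417*(-5 + 12) = -5417*7 = -37919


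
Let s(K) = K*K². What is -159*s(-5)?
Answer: 19875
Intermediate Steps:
s(K) = K³
-159*s(-5) = -159*(-5)³ = -159*(-125) = 19875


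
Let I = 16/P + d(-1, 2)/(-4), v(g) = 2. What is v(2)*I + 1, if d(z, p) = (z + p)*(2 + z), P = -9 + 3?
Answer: -29/6 ≈ -4.8333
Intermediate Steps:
P = -6
d(z, p) = (2 + z)*(p + z) (d(z, p) = (p + z)*(2 + z) = (2 + z)*(p + z))
I = -35/12 (I = 16/(-6) + ((-1)² + 2*2 + 2*(-1) + 2*(-1))/(-4) = 16*(-⅙) + (1 + 4 - 2 - 2)*(-¼) = -8/3 + 1*(-¼) = -8/3 - ¼ = -35/12 ≈ -2.9167)
v(2)*I + 1 = 2*(-35/12) + 1 = -35/6 + 1 = -29/6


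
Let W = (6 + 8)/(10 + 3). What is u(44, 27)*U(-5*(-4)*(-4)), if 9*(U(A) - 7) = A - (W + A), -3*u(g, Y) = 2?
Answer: -1610/351 ≈ -4.5869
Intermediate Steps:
u(g, Y) = -⅔ (u(g, Y) = -⅓*2 = -⅔)
W = 14/13 ≈ 1.0769
U(A) = 805/117 (U(A) = 7 + (A - (14/13 + A))/9 = 7 + (A + (-14/13 - A))/9 = 7 + (⅑)*(-14/13) = 7 - 14/117 = 805/117)
u(44, 27)*U(-5*(-4)*(-4)) = -⅔*805/117 = -1610/351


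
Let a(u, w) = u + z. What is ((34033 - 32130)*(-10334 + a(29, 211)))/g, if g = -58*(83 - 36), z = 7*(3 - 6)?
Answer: 9825189/1363 ≈ 7208.5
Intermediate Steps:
z = -21 (z = 7*(-3) = -21)
a(u, w) = -21 + u (a(u, w) = u - 21 = -21 + u)
g = -2726 (g = -58*47 = -2726)
((34033 - 32130)*(-10334 + a(29, 211)))/g = ((34033 - 32130)*(-10334 + (-21 + 29)))/(-2726) = (1903*(-10334 + 8))*(-1/2726) = (1903*(-10326))*(-1/2726) = -19650378*(-1/2726) = 9825189/1363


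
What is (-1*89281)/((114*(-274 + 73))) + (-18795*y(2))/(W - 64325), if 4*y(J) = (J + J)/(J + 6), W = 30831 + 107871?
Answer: 1386656707/358794648 ≈ 3.8648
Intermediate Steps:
W = 138702
y(J) = J/(2*(6 + J)) (y(J) = ((J + J)/(J + 6))/4 = ((2*J)/(6 + J))/4 = (2*J/(6 + J))/4 = J/(2*(6 + J)))
(-1*89281)/((114*(-274 + 73))) + (-18795*y(2))/(W - 64325) = (-1*89281)/((114*(-274 + 73))) + (-18795*2/(2*(6 + 2)))/(138702 - 64325) = -89281/(114*(-201)) - 18795*2/(2*8)/74377 = -89281/(-22914) - 18795*2/(2*8)*(1/74377) = -89281*(-1/22914) - 18795*1/8*(1/74377) = 4699/1206 - 18795/8*1/74377 = 4699/1206 - 18795/595016 = 1386656707/358794648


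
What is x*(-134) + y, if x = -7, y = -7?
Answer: 931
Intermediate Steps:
x*(-134) + y = -7*(-134) - 7 = 938 - 7 = 931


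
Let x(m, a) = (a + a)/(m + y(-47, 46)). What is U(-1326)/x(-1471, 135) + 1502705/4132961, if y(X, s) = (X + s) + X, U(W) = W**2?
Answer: -613244424094063/61994415 ≈ -9.8919e+6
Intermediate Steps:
y(X, s) = s + 2*X
x(m, a) = 2*a/(-48 + m) (x(m, a) = (a + a)/(m + (46 + 2*(-47))) = (2*a)/(m + (46 - 94)) = (2*a)/(m - 48) = (2*a)/(-48 + m) = 2*a/(-48 + m))
U(-1326)/x(-1471, 135) + 1502705/4132961 = (-1326)**2/((2*135/(-48 - 1471))) + 1502705/4132961 = 1758276/((2*135/(-1519))) + 1502705*(1/4132961) = 1758276/((2*135*(-1/1519))) + 1502705/4132961 = 1758276/(-270/1519) + 1502705/4132961 = 1758276*(-1519/270) + 1502705/4132961 = -148378958/15 + 1502705/4132961 = -613244424094063/61994415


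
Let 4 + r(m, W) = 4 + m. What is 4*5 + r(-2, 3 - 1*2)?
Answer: 18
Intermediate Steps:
r(m, W) = m (r(m, W) = -4 + (4 + m) = m)
4*5 + r(-2, 3 - 1*2) = 4*5 - 2 = 20 - 2 = 18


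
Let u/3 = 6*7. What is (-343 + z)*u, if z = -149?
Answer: -61992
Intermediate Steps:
u = 126 (u = 3*(6*7) = 3*42 = 126)
(-343 + z)*u = (-343 - 149)*126 = -492*126 = -61992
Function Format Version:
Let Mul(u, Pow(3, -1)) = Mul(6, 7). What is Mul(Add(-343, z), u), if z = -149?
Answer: -61992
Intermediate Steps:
u = 126 (u = Mul(3, Mul(6, 7)) = Mul(3, 42) = 126)
Mul(Add(-343, z), u) = Mul(Add(-343, -149), 126) = Mul(-492, 126) = -61992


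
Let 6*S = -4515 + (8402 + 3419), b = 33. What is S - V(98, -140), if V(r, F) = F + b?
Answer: 3974/3 ≈ 1324.7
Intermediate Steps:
V(r, F) = 33 + F (V(r, F) = F + 33 = 33 + F)
S = 3653/3 (S = (-4515 + (8402 + 3419))/6 = (-4515 + 11821)/6 = (⅙)*7306 = 3653/3 ≈ 1217.7)
S - V(98, -140) = 3653/3 - (33 - 140) = 3653/3 - 1*(-107) = 3653/3 + 107 = 3974/3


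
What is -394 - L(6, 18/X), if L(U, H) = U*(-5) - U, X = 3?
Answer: -358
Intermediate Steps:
L(U, H) = -6*U (L(U, H) = -5*U - U = -6*U)
-394 - L(6, 18/X) = -394 - (-6)*6 = -394 - 1*(-36) = -394 + 36 = -358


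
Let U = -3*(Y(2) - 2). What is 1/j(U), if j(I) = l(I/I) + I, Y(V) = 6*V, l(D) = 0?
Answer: -1/30 ≈ -0.033333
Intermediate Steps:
U = -30 (U = -3*(6*2 - 2) = -3*(12 - 2) = -3*10 = -30)
j(I) = I (j(I) = 0 + I = I)
1/j(U) = 1/(-30) = -1/30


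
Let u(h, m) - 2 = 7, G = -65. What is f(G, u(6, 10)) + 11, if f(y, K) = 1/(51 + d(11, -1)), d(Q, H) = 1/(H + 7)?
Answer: 3383/307 ≈ 11.020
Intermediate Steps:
d(Q, H) = 1/(7 + H)
u(h, m) = 9 (u(h, m) = 2 + 7 = 9)
f(y, K) = 6/307 (f(y, K) = 1/(51 + 1/(7 - 1)) = 1/(51 + 1/6) = 1/(307/6) = 6/307)
f(G, u(6, 10)) + 11 = 6/307 + 11 = 3383/307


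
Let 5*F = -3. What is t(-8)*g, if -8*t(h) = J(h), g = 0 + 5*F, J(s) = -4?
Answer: -3/2 ≈ -1.5000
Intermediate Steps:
F = -3/5 (F = (1/5)*(-3) = -3/5 ≈ -0.60000)
g = -3 (g = 0 + 5*(-3/5) = 0 - 3 = -3)
t(h) = 1/2 (t(h) = -1/8*(-4) = 1/2)
t(-8)*g = (1/2)*(-3) = -3/2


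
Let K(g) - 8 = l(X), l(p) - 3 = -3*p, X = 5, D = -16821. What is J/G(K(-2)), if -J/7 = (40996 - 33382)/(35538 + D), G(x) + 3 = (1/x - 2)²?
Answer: -94752/68629 ≈ -1.3806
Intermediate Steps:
l(p) = 3 - 3*p
K(g) = -4 (K(g) = 8 + (3 - 3*5) = 8 + (3 - 15) = 8 - 12 = -4)
G(x) = -3 + (-2 + 1/x)² (G(x) = -3 + (1/x - 2)² = -3 + (-2 + 1/x)²)
J = -17766/6239 (J = -7*(40996 - 33382)/(35538 - 16821) = -53298/18717 = -7*2538/6239 = -17766/6239 ≈ -2.8476)
J/G(K(-2)) = -17766/(6239*(1 + (-4)⁻² - 4/(-4))) = -17766/(6239*(1 + 1/16 - 4*(-¼))) = -17766/(6239*(1 + 1/16 + 1)) = -17766/(6239*33/16) = -17766/6239*16/33 = -94752/68629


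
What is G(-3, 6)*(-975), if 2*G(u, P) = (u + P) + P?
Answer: -8775/2 ≈ -4387.5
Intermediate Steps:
G(u, P) = P + u/2 (G(u, P) = ((u + P) + P)/2 = ((P + u) + P)/2 = (u + 2*P)/2 = P + u/2)
G(-3, 6)*(-975) = (6 + (1/2)*(-3))*(-975) = (6 - 3/2)*(-975) = (9/2)*(-975) = -8775/2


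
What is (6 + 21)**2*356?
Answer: 259524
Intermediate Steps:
(6 + 21)**2*356 = 27**2*356 = 729*356 = 259524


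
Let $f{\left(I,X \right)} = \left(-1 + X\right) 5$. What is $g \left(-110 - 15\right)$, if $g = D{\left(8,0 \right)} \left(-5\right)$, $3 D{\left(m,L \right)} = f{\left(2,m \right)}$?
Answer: $\frac{21875}{3} \approx 7291.7$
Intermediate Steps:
$f{\left(I,X \right)} = -5 + 5 X$
$D{\left(m,L \right)} = - \frac{5}{3} + \frac{5 m}{3}$ ($D{\left(m,L \right)} = \frac{-5 + 5 m}{3} = - \frac{5}{3} + \frac{5 m}{3}$)
$g = - \frac{175}{3}$ ($g = \left(- \frac{5}{3} + \frac{5}{3} \cdot 8\right) \left(-5\right) = \left(- \frac{5}{3} + \frac{40}{3}\right) \left(-5\right) = \frac{35}{3} \left(-5\right) = - \frac{175}{3} \approx -58.333$)
$g \left(-110 - 15\right) = - \frac{175 \left(-110 - 15\right)}{3} = \left(- \frac{175}{3}\right) \left(-125\right) = \frac{21875}{3}$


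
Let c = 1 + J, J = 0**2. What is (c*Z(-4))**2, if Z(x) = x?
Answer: 16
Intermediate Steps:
J = 0
c = 1 (c = 1 + 0 = 1)
(c*Z(-4))**2 = (1*(-4))**2 = (-4)**2 = 16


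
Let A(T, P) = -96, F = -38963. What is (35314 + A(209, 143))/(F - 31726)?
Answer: -35218/70689 ≈ -0.49821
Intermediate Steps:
(35314 + A(209, 143))/(F - 31726) = (35314 - 96)/(-38963 - 31726) = 35218/(-70689) = 35218*(-1/70689) = -35218/70689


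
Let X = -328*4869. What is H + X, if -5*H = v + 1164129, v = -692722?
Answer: -8456567/5 ≈ -1.6913e+6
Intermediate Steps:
X = -1597032
H = -471407/5 (H = -(-692722 + 1164129)/5 = -⅕*471407 = -471407/5 ≈ -94281.)
H + X = -471407/5 - 1597032 = -8456567/5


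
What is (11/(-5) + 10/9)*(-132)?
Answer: 2156/15 ≈ 143.73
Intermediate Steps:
(11/(-5) + 10/9)*(-132) = (11*(-⅕) + 10*(⅑))*(-132) = (-11/5 + 10/9)*(-132) = -49/45*(-132) = 2156/15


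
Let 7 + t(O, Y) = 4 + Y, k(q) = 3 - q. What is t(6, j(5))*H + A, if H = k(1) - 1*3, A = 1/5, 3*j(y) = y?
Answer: 23/15 ≈ 1.5333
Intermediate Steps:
j(y) = y/3
A = 1/5 ≈ 0.20000
H = -1 (H = (3 - 1*1) - 1*3 = (3 - 1) - 3 = 2 - 3 = -1)
t(O, Y) = -3 + Y (t(O, Y) = -7 + (4 + Y) = -3 + Y)
t(6, j(5))*H + A = (-3 + (1/3)*5)*(-1) + 1/5 = (-3 + 5/3)*(-1) + 1/5 = -4/3*(-1) + 1/5 = 4/3 + 1/5 = 23/15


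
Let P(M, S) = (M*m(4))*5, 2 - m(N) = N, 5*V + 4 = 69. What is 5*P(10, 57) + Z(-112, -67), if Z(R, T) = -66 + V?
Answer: -553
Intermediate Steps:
V = 13 (V = -4/5 + (1/5)*69 = -4/5 + 69/5 = 13)
m(N) = 2 - N
P(M, S) = -10*M (P(M, S) = (M*(2 - 1*4))*5 = (M*(2 - 4))*5 = (M*(-2))*5 = -2*M*5 = -10*M)
Z(R, T) = -53 (Z(R, T) = -66 + 13 = -53)
5*P(10, 57) + Z(-112, -67) = 5*(-10*10) - 53 = 5*(-100) - 53 = -500 - 53 = -553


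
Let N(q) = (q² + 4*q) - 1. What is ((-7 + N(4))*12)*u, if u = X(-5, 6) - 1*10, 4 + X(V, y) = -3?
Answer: -4896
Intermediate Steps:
X(V, y) = -7 (X(V, y) = -4 - 3 = -7)
N(q) = -1 + q² + 4*q
u = -17 (u = -7 - 1*10 = -7 - 10 = -17)
((-7 + N(4))*12)*u = ((-7 + (-1 + 4² + 4*4))*12)*(-17) = ((-7 + (-1 + 16 + 16))*12)*(-17) = ((-7 + 31)*12)*(-17) = (24*12)*(-17) = 288*(-17) = -4896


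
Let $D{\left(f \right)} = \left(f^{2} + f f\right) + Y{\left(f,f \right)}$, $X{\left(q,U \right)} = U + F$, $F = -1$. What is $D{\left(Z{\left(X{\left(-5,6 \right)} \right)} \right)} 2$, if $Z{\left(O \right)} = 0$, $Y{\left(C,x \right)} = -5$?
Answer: $-10$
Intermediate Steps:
$X{\left(q,U \right)} = -1 + U$ ($X{\left(q,U \right)} = U - 1 = -1 + U$)
$D{\left(f \right)} = -5 + 2 f^{2}$ ($D{\left(f \right)} = \left(f^{2} + f f\right) - 5 = \left(f^{2} + f^{2}\right) - 5 = 2 f^{2} - 5 = -5 + 2 f^{2}$)
$D{\left(Z{\left(X{\left(-5,6 \right)} \right)} \right)} 2 = \left(-5 + 2 \cdot 0^{2}\right) 2 = \left(-5 + 2 \cdot 0\right) 2 = \left(-5 + 0\right) 2 = \left(-5\right) 2 = -10$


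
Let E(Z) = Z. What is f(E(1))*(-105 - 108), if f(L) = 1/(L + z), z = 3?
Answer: -213/4 ≈ -53.250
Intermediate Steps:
f(L) = 1/(3 + L) (f(L) = 1/(L + 3) = 1/(3 + L))
f(E(1))*(-105 - 108) = (-105 - 108)/(3 + 1) = -213/4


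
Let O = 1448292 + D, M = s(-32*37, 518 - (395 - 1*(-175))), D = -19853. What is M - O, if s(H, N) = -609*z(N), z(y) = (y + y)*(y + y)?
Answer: -8015383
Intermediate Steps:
z(y) = 4*y² (z(y) = (2*y)*(2*y) = 4*y²)
s(H, N) = -2436*N²
M = -6586944 (M = -2436*(518 - (395 - 1*(-175)))² = -2436*(518 - (395 + 175))² = -2436*(518 - 1*570)² = -2436*(518 - 570)² = -2436*(-52)² = -2436*2704 = -6586944)
O = 1428439 (O = 1448292 - 19853 = 1428439)
M - O = -6586944 - 1*1428439 = -6586944 - 1428439 = -8015383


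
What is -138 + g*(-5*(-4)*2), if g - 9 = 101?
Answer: 4262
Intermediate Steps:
g = 110 (g = 9 + 101 = 110)
-138 + g*(-5*(-4)*2) = -138 + 110*(-5*(-4)*2) = -138 + 110*(20*2) = -138 + 110*40 = -138 + 4400 = 4262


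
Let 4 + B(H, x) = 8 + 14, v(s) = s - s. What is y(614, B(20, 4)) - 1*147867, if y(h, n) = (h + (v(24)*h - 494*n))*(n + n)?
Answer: -445875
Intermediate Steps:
v(s) = 0
B(H, x) = 18 (B(H, x) = -4 + (8 + 14) = -4 + 22 = 18)
y(h, n) = 2*n*(h - 494*n) (y(h, n) = (h + (0*h - 494*n))*(n + n) = (h + (0 - 494*n))*(2*n) = (h - 494*n)*(2*n) = 2*n*(h - 494*n))
y(614, B(20, 4)) - 1*147867 = 2*18*(614 - 494*18) - 1*147867 = 2*18*(614 - 8892) - 147867 = 2*18*(-8278) - 147867 = -298008 - 147867 = -445875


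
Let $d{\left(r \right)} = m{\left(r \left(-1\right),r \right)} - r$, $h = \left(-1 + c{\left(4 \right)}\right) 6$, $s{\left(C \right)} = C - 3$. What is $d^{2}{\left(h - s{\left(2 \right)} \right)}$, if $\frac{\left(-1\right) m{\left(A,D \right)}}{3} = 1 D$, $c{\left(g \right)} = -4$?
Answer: $13456$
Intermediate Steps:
$s{\left(C \right)} = -3 + C$
$m{\left(A,D \right)} = - 3 D$ ($m{\left(A,D \right)} = - 3 \cdot 1 D = - 3 D$)
$h = -30$ ($h = \left(-1 - 4\right) 6 = \left(-5\right) 6 = -30$)
$d{\left(r \right)} = - 4 r$ ($d{\left(r \right)} = - 3 r - r = - 4 r$)
$d^{2}{\left(h - s{\left(2 \right)} \right)} = \left(- 4 \left(-30 - \left(-3 + 2\right)\right)\right)^{2} = \left(- 4 \left(-30 - -1\right)\right)^{2} = \left(- 4 \left(-30 + 1\right)\right)^{2} = \left(\left(-4\right) \left(-29\right)\right)^{2} = 116^{2} = 13456$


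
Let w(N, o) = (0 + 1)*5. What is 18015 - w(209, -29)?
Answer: 18010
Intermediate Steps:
w(N, o) = 5 (w(N, o) = 1*5 = 5)
18015 - w(209, -29) = 18015 - 1*5 = 18015 - 5 = 18010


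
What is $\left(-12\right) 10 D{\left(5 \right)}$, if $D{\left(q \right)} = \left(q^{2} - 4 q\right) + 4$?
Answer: $-1080$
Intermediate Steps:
$D{\left(q \right)} = 4 + q^{2} - 4 q$
$\left(-12\right) 10 D{\left(5 \right)} = \left(-12\right) 10 \left(4 + 5^{2} - 20\right) = - 120 \left(4 + 25 - 20\right) = \left(-120\right) 9 = -1080$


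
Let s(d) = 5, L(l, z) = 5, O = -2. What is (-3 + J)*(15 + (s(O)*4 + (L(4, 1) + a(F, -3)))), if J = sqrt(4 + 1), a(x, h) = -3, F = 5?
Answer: -111 + 37*sqrt(5) ≈ -28.265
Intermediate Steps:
J = sqrt(5) ≈ 2.2361
(-3 + J)*(15 + (s(O)*4 + (L(4, 1) + a(F, -3)))) = (-3 + sqrt(5))*(15 + (5*4 + (5 - 3))) = (-3 + sqrt(5))*(15 + (20 + 2)) = (-3 + sqrt(5))*(15 + 22) = (-3 + sqrt(5))*37 = -111 + 37*sqrt(5)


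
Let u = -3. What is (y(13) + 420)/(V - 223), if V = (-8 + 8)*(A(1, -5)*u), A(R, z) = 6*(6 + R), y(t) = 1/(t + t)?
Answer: -10921/5798 ≈ -1.8836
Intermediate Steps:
y(t) = 1/(2*t)
A(R, z) = 36 + 6*R
V = 0 (V = (-8 + 8)*((36 + 6*1)*(-3)) = 0*((36 + 6)*(-3)) = 0*(42*(-3)) = 0*(-126) = 0)
(y(13) + 420)/(V - 223) = ((1/2)/13 + 420)/(0 - 223) = ((1/2)*(1/13) + 420)/(-223) = (1/26 + 420)*(-1/223) = (10921/26)*(-1/223) = -10921/5798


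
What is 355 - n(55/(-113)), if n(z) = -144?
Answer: 499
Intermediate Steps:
355 - n(55/(-113)) = 355 - 1*(-144) = 355 + 144 = 499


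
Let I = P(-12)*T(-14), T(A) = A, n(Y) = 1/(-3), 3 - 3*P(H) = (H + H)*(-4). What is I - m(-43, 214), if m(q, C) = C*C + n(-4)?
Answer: -136085/3 ≈ -45362.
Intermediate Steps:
P(H) = 1 + 8*H/3 (P(H) = 1 - (H + H)*(-4)/3 = 1 - 2*H*(-4)/3 = 1 - (-8)*H/3 = 1 + 8*H/3)
n(Y) = -1/3
m(q, C) = -1/3 + C**2 (m(q, C) = C*C - 1/3 = C**2 - 1/3 = -1/3 + C**2)
I = 434 (I = (1 + (8/3)*(-12))*(-14) = (1 - 32)*(-14) = -31*(-14) = 434)
I - m(-43, 214) = 434 - (-1/3 + 214**2) = 434 - (-1/3 + 45796) = 434 - 1*137387/3 = 434 - 137387/3 = -136085/3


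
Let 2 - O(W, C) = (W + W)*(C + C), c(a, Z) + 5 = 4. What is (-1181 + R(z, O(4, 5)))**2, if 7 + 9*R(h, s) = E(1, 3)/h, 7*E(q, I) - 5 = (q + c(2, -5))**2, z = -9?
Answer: 448997825329/321489 ≈ 1.3966e+6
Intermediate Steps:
c(a, Z) = -1 (c(a, Z) = -5 + 4 = -1)
E(q, I) = 5/7 + (-1 + q)**2/7 (E(q, I) = 5/7 + (q - 1)**2/7 = 5/7 + (-1 + q)**2/7)
O(W, C) = 2 - 4*C*W (O(W, C) = 2 - (W + W)*(C + C) = 2 - 2*W*2*C = 2 - 4*C*W)
R(h, s) = -7/9 + 5/(63*h) (R(h, s) = -7/9 + ((5/7 + (-1 + 1)**2/7)/h)/9 = -7/9 + ((5/7 + (1/7)*0**2)/h)/9 = -7/9 + ((5/7 + (1/7)*0)/h)/9 = -7/9 + ((5/7 + 0)/h)/9 = -7/9 + (5/(7*h))/9 = -7/9 + 5/(63*h))
(-1181 + R(z, O(4, 5)))**2 = (-1181 + (1/63)*(5 - 49*(-9))/(-9))**2 = (-1181 + (1/63)*(-1/9)*(5 + 441))**2 = (-1181 + (1/63)*(-1/9)*446)**2 = (-1181 - 446/567)**2 = (-670073/567)**2 = 448997825329/321489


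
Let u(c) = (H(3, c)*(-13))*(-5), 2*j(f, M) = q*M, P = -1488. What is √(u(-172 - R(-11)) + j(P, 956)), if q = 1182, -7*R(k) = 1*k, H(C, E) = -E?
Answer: √28237629/7 ≈ 759.13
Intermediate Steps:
R(k) = -k/7
j(f, M) = 591*M (j(f, M) = (1182*M)/2 = 591*M)
u(c) = -65*c (u(c) = (-c*(-13))*(-5) = (13*c)*(-5) = -65*c)
√(u(-172 - R(-11)) + j(P, 956)) = √(-65*(-172 - (-1)*(-11)/7) + 591*956) = √(-65*(-172 - 1*11/7) + 564996) = √(-65*(-172 - 11/7) + 564996) = √(-65*(-1215/7) + 564996) = √(78975/7 + 564996) = √(4033947/7) = √28237629/7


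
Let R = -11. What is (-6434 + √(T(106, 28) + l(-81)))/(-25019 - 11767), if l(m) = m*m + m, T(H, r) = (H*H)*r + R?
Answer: 3217/18393 - √321077/36786 ≈ 0.15950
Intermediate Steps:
T(H, r) = -11 + r*H² (T(H, r) = (H*H)*r - 11 = H²*r - 11 = r*H² - 11 = -11 + r*H²)
l(m) = m + m² (l(m) = m² + m = m + m²)
(-6434 + √(T(106, 28) + l(-81)))/(-25019 - 11767) = (-6434 + √((-11 + 28*106²) - 81*(1 - 81)))/(-25019 - 11767) = (-6434 + √((-11 + 28*11236) - 81*(-80)))/(-36786) = (-6434 + √((-11 + 314608) + 6480))*(-1/36786) = (-6434 + √(314597 + 6480))*(-1/36786) = (-6434 + √321077)*(-1/36786) = 3217/18393 - √321077/36786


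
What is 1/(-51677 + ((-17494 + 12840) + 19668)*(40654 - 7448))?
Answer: 1/498503207 ≈ 2.0060e-9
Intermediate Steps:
1/(-51677 + ((-17494 + 12840) + 19668)*(40654 - 7448)) = 1/(-51677 + (-4654 + 19668)*33206) = 1/(-51677 + 15014*33206) = 1/(-51677 + 498554884) = 1/498503207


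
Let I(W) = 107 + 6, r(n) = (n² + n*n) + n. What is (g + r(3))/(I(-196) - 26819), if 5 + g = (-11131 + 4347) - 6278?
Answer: 6523/13353 ≈ 0.48850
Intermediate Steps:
r(n) = n + 2*n² (r(n) = (n² + n²) + n = 2*n² + n = n + 2*n²)
I(W) = 113
g = -13067 (g = -5 + ((-11131 + 4347) - 6278) = -5 + (-6784 - 6278) = -5 - 13062 = -13067)
(g + r(3))/(I(-196) - 26819) = (-13067 + 3*(1 + 2*3))/(113 - 26819) = (-13067 + 3*(1 + 6))/(-26706) = (-13067 + 3*7)*(-1/26706) = (-13067 + 21)*(-1/26706) = -13046*(-1/26706) = 6523/13353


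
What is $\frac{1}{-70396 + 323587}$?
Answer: $\frac{1}{253191} \approx 3.9496 \cdot 10^{-6}$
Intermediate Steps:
$\frac{1}{-70396 + 323587} = \frac{1}{253191}$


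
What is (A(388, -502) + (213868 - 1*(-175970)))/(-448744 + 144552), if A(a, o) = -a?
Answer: -194725/152096 ≈ -1.2803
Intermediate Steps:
(A(388, -502) + (213868 - 1*(-175970)))/(-448744 + 144552) = (-1*388 + (213868 - 1*(-175970)))/(-448744 + 144552) = (-388 + (213868 + 175970))/(-304192) = (-388 + 389838)*(-1/304192) = 389450*(-1/304192) = -194725/152096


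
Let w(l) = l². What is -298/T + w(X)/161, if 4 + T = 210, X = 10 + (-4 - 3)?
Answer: -23062/16583 ≈ -1.3907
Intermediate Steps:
X = 3 (X = 10 - 7 = 3)
T = 206 (T = -4 + 210 = 206)
-298/T + w(X)/161 = -298/206 + 3²/161 = -298*1/206 + 9*(1/161) = -149/103 + 9/161 = -23062/16583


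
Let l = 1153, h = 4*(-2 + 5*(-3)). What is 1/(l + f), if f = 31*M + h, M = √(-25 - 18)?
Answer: 35/39308 - I*√43/39308 ≈ 0.0008904 - 0.00016682*I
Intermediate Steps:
h = -68 (h = 4*(-2 - 15) = 4*(-17) = -68)
M = I*√43 (M = √(-43) = I*√43 ≈ 6.5574*I)
f = -68 + 31*I*√43 (f = 31*(I*√43) - 68 = 31*I*√43 - 68 = -68 + 31*I*√43 ≈ -68.0 + 203.28*I)
1/(l + f) = 1/(1153 + (-68 + 31*I*√43)) = 1/(1085 + 31*I*√43)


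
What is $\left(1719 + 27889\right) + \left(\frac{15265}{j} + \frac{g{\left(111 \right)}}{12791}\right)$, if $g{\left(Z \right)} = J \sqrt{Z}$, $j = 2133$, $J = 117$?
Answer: $\frac{63169129}{2133} + \frac{117 \sqrt{111}}{12791} \approx 29615.0$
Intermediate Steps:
$g{\left(Z \right)} = 117 \sqrt{Z}$
$\left(1719 + 27889\right) + \left(\frac{15265}{j} + \frac{g{\left(111 \right)}}{12791}\right) = \left(1719 + 27889\right) + \left(\frac{15265}{2133} + \frac{117 \sqrt{111}}{12791}\right) = 29608 + \left(15265 \cdot \frac{1}{2133} + 117 \sqrt{111} \cdot \frac{1}{12791}\right) = 29608 + \left(\frac{15265}{2133} + \frac{117 \sqrt{111}}{12791}\right) = \frac{63169129}{2133} + \frac{117 \sqrt{111}}{12791}$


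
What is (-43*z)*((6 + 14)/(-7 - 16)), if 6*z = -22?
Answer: -9460/69 ≈ -137.10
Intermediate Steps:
z = -11/3 (z = (⅙)*(-22) = -11/3 ≈ -3.6667)
(-43*z)*((6 + 14)/(-7 - 16)) = (-43*(-11/3))*((6 + 14)/(-7 - 16)) = 473*(20/(-23))/3 = 473*(20*(-1/23))/3 = (473/3)*(-20/23) = -9460/69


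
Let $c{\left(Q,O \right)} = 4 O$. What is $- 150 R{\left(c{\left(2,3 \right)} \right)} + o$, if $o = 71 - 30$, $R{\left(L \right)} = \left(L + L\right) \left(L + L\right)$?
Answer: $-86359$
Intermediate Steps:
$R{\left(L \right)} = 4 L^{2}$ ($R{\left(L \right)} = 2 L 2 L = 4 L^{2}$)
$o = 41$ ($o = 71 - 30 = 41$)
$- 150 R{\left(c{\left(2,3 \right)} \right)} + o = - 150 \cdot 4 \left(4 \cdot 3\right)^{2} + 41 = - 150 \cdot 4 \cdot 12^{2} + 41 = - 150 \cdot 4 \cdot 144 + 41 = \left(-150\right) 576 + 41 = -86400 + 41 = -86359$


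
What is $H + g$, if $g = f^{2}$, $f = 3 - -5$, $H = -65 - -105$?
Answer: $104$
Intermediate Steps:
$H = 40$ ($H = -65 + 105 = 40$)
$f = 8$ ($f = 3 + 5 = 8$)
$g = 64$ ($g = 8^{2} = 64$)
$H + g = 40 + 64 = 104$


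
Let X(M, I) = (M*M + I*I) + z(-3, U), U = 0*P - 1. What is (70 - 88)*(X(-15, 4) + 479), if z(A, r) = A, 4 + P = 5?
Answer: -12906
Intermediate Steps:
P = 1 (P = -4 + 5 = 1)
U = -1 (U = 0*1 - 1 = 0 - 1 = -1)
X(M, I) = -3 + I² + M² (X(M, I) = (M*M + I*I) - 3 = (M² + I²) - 3 = (I² + M²) - 3 = -3 + I² + M²)
(70 - 88)*(X(-15, 4) + 479) = (70 - 88)*((-3 + 4² + (-15)²) + 479) = -18*((-3 + 16 + 225) + 479) = -18*(238 + 479) = -18*717 = -12906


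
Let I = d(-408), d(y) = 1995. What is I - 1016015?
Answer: -1014020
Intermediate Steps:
I = 1995
I - 1016015 = 1995 - 1016015 = -1014020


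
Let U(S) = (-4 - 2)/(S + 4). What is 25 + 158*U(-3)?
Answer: -923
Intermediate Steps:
U(S) = -6/(4 + S)
25 + 158*U(-3) = 25 + 158*(-6/(4 - 3)) = 25 + 158*(-6/1) = 25 + 158*(-6*1) = 25 + 158*(-6) = 25 - 948 = -923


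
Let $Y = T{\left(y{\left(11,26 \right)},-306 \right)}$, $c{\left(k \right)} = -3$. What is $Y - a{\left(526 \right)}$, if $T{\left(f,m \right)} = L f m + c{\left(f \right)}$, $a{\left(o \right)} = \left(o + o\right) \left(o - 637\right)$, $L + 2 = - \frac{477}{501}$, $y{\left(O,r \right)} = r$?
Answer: $\frac{23422731}{167} \approx 1.4026 \cdot 10^{5}$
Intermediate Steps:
$L = - \frac{493}{167}$ ($L = -2 - \frac{477}{501} = -2 - \frac{159}{167} = - \frac{493}{167} \approx -2.9521$)
$a{\left(o \right)} = 2 o \left(-637 + o\right)$
$T{\left(f,m \right)} = -3 - \frac{493 f m}{167}$ ($T{\left(f,m \right)} = - \frac{493 f}{167} m - 3 = - \frac{493 f m}{167} - 3 = -3 - \frac{493 f m}{167}$)
$Y = \frac{3921807}{167}$ ($Y = -3 - \frac{12818}{167} \left(-306\right) = -3 + \frac{3922308}{167} = \frac{3921807}{167} \approx 23484.0$)
$Y - a{\left(526 \right)} = \frac{3921807}{167} - 2 \cdot 526 \left(-637 + 526\right) = \frac{3921807}{167} - 2 \cdot 526 \left(-111\right) = \frac{3921807}{167} - -116772 = \frac{3921807}{167} + 116772 = \frac{23422731}{167}$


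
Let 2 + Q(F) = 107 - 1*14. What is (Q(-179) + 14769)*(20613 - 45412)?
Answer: -368513140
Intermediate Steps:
Q(F) = 91 (Q(F) = -2 + (107 - 1*14) = -2 + (107 - 14) = -2 + 93 = 91)
(Q(-179) + 14769)*(20613 - 45412) = (91 + 14769)*(20613 - 45412) = 14860*(-24799) = -368513140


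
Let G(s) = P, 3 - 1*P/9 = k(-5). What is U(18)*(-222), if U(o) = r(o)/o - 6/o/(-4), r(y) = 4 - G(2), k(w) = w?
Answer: 4921/6 ≈ 820.17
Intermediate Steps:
P = 72 (P = 27 - 9*(-5) = 27 + 45 = 72)
G(s) = 72
r(y) = -68 (r(y) = 4 - 1*72 = 4 - 72 = -68)
U(o) = -133/(2*o) (U(o) = -68/o - 6/o/(-4) = -68/o - 6/o*(-¼) = -68/o + 3/(2*o) = -133/(2*o))
U(18)*(-222) = -133/2/18*(-222) = -133/2*1/18*(-222) = -133/36*(-222) = 4921/6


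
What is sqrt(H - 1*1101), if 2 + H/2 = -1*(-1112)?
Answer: sqrt(1119) ≈ 33.451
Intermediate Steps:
H = 2220 (H = -4 + 2*(-1*(-1112)) = -4 + 2*1112 = -4 + 2224 = 2220)
sqrt(H - 1*1101) = sqrt(2220 - 1*1101) = sqrt(2220 - 1101) = sqrt(1119)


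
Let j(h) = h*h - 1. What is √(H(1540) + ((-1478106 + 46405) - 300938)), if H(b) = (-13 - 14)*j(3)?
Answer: I*√1732855 ≈ 1316.4*I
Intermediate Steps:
j(h) = -1 + h² (j(h) = h² - 1 = -1 + h²)
H(b) = -216 (H(b) = (-13 - 14)*(-1 + 3²) = -27*(-1 + 9) = -27*8 = -216)
√(H(1540) + ((-1478106 + 46405) - 300938)) = √(-216 + ((-1478106 + 46405) - 300938)) = √(-216 + (-1431701 - 300938)) = √(-216 - 1732639) = √(-1732855) = I*√1732855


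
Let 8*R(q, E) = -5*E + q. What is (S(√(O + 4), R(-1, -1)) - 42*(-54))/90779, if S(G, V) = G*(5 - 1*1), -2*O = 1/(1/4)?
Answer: 2268/90779 + 4*√2/90779 ≈ 0.025046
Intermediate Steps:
O = -2 (O = -1/(2*(1/4)) = -1/(2*¼) = -½*4 = -2)
R(q, E) = -5*E/8 + q/8 (R(q, E) = (-5*E + q)/8 = (q - 5*E)/8 = -5*E/8 + q/8)
S(G, V) = 4*G (S(G, V) = G*(5 - 1) = G*4 = 4*G)
(S(√(O + 4), R(-1, -1)) - 42*(-54))/90779 = (4*√(-2 + 4) - 42*(-54))/90779 = (4*√2 + 2268)*(1/90779) = (2268 + 4*√2)*(1/90779) = 2268/90779 + 4*√2/90779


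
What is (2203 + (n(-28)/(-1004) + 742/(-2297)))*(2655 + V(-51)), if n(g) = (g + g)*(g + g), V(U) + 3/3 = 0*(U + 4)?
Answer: 3365659353954/576547 ≈ 5.8376e+6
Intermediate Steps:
V(U) = -1 (V(U) = -1 + 0*(U + 4) = -1 + 0*(4 + U) = -1 + 0 = -1)
n(g) = 4*g² (n(g) = (2*g)*(2*g) = 4*g²)
(2203 + (n(-28)/(-1004) + 742/(-2297)))*(2655 + V(-51)) = (2203 + ((4*(-28)²)/(-1004) + 742/(-2297)))*(2655 - 1) = (2203 + ((4*784)*(-1/1004) + 742*(-1/2297)))*2654 = (2203 + (3136*(-1/1004) - 742/2297))*2654 = (2203 + (-784/251 - 742/2297))*2654 = (2203 - 1987090/576547)*2654 = (1268145951/576547)*2654 = 3365659353954/576547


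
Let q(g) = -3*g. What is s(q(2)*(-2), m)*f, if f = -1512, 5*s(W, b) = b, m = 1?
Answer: -1512/5 ≈ -302.40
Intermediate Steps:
s(W, b) = b/5
s(q(2)*(-2), m)*f = ((⅕)*1)*(-1512) = (⅕)*(-1512) = -1512/5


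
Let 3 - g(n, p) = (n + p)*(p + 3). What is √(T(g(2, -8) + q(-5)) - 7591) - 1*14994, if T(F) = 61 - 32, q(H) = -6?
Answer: -14994 + I*√7562 ≈ -14994.0 + 86.96*I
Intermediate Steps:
g(n, p) = 3 - (3 + p)*(n + p) (g(n, p) = 3 - (n + p)*(p + 3) = 3 - (n + p)*(3 + p) = 3 - (3 + p)*(n + p))
T(F) = 29
√(T(g(2, -8) + q(-5)) - 7591) - 1*14994 = √(29 - 7591) - 1*14994 = √(-7562) - 14994 = I*√7562 - 14994 = -14994 + I*√7562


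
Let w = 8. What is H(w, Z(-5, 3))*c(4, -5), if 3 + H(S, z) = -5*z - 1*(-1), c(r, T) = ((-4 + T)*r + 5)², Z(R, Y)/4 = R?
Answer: 94178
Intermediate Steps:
Z(R, Y) = 4*R
c(r, T) = (5 + r*(-4 + T))² (c(r, T) = (r*(-4 + T) + 5)² = (5 + r*(-4 + T))²)
H(S, z) = -2 - 5*z (H(S, z) = -3 + (-5*z - 1*(-1)) = -3 + (-5*z + 1) = -3 + (1 - 5*z) = -2 - 5*z)
H(w, Z(-5, 3))*c(4, -5) = (-2 - 20*(-5))*(5 - 4*4 - 5*4)² = (-2 - 5*(-20))*(5 - 16 - 20)² = (-2 + 100)*(-31)² = 98*961 = 94178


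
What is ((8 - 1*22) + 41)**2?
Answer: 729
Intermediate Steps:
((8 - 1*22) + 41)**2 = ((8 - 22) + 41)**2 = (-14 + 41)**2 = 27**2 = 729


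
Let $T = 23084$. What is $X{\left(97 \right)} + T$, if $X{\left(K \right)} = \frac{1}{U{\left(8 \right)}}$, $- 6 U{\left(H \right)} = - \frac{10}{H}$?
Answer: $\frac{115444}{5} \approx 23089.0$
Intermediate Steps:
$U{\left(H \right)} = \frac{5}{3 H}$ ($U{\left(H \right)} = - \frac{\left(-10\right) \frac{1}{H}}{6} = \frac{5}{3 H}$)
$X{\left(K \right)} = \frac{24}{5}$ ($X{\left(K \right)} = \frac{1}{\frac{5}{3} \cdot \frac{1}{8}} = \frac{1}{\frac{5}{24}} = \frac{24}{5}$)
$X{\left(97 \right)} + T = \frac{24}{5} + 23084 = \frac{115444}{5}$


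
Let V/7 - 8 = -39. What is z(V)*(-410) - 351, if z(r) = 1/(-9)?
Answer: -2749/9 ≈ -305.44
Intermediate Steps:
V = -217 (V = 56 + 7*(-39) = 56 - 273 = -217)
z(r) = -⅑
z(V)*(-410) - 351 = -⅑*(-410) - 351 = 410/9 - 351 = -2749/9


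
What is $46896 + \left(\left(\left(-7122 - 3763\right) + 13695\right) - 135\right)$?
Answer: $49571$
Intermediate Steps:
$46896 + \left(\left(\left(-7122 - 3763\right) + 13695\right) - 135\right) = 46896 + \left(\left(-10885 + 13695\right) - 135\right) = 46896 + \left(2810 - 135\right) = 46896 + 2675 = 49571$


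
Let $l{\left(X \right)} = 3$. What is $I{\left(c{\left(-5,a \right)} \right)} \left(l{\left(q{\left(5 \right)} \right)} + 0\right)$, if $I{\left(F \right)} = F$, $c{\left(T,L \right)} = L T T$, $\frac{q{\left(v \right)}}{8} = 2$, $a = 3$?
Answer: $225$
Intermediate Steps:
$q{\left(v \right)} = 16$ ($q{\left(v \right)} = 8 \cdot 2 = 16$)
$c{\left(T,L \right)} = L T^{2}$
$I{\left(c{\left(-5,a \right)} \right)} \left(l{\left(q{\left(5 \right)} \right)} + 0\right) = 3 \left(-5\right)^{2} \left(3 + 0\right) = 3 \cdot 25 \cdot 3 = 75 \cdot 3 = 225$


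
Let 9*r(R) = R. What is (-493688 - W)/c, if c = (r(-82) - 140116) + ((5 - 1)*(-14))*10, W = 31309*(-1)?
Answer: 4161411/1266166 ≈ 3.2866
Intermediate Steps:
r(R) = R/9
W = -31309
c = -1266166/9 (c = ((⅑)*(-82) - 140116) + ((5 - 1)*(-14))*10 = (-82/9 - 140116) + (4*(-14))*10 = -1261126/9 - 56*10 = -1261126/9 - 560 = -1266166/9 ≈ -1.4069e+5)
(-493688 - W)/c = (-493688 - 1*(-31309))/(-1266166/9) = (-493688 + 31309)*(-9/1266166) = -462379*(-9/1266166) = 4161411/1266166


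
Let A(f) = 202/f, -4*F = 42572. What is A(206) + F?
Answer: -1096128/103 ≈ -10642.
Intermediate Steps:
F = -10643 (F = -1/4*42572 = -10643)
A(206) + F = 202/206 - 10643 = 202*(1/206) - 10643 = 101/103 - 10643 = -1096128/103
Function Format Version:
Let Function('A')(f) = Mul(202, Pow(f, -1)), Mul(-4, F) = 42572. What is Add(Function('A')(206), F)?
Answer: Rational(-1096128, 103) ≈ -10642.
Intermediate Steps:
F = -10643 (F = Mul(Rational(-1, 4), 42572) = -10643)
Add(Function('A')(206), F) = Add(Mul(202, Pow(206, -1)), -10643) = Add(Mul(202, Rational(1, 206)), -10643) = Add(Rational(101, 103), -10643) = Rational(-1096128, 103)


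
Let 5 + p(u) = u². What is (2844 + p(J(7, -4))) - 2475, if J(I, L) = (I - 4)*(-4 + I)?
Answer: 445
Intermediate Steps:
J(I, L) = (-4 + I)² (J(I, L) = (-4 + I)*(-4 + I) = (-4 + I)²)
p(u) = -5 + u²
(2844 + p(J(7, -4))) - 2475 = (2844 + (-5 + ((-4 + 7)²)²)) - 2475 = (2844 + (-5 + (3²)²)) - 2475 = (2844 + (-5 + 9²)) - 2475 = (2844 + (-5 + 81)) - 2475 = (2844 + 76) - 2475 = 2920 - 2475 = 445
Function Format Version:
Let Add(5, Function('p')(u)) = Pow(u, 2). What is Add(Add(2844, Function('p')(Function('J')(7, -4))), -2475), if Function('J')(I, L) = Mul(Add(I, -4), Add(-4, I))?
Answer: 445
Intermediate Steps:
Function('J')(I, L) = Pow(Add(-4, I), 2) (Function('J')(I, L) = Mul(Add(-4, I), Add(-4, I)) = Pow(Add(-4, I), 2))
Function('p')(u) = Add(-5, Pow(u, 2))
Add(Add(2844, Function('p')(Function('J')(7, -4))), -2475) = Add(Add(2844, Add(-5, Pow(Pow(Add(-4, 7), 2), 2))), -2475) = Add(Add(2844, Add(-5, Pow(Pow(3, 2), 2))), -2475) = Add(Add(2844, Add(-5, Pow(9, 2))), -2475) = Add(Add(2844, Add(-5, 81)), -2475) = Add(Add(2844, 76), -2475) = Add(2920, -2475) = 445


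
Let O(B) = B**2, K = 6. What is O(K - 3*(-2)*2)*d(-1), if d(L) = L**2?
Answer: 324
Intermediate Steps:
O(K - 3*(-2)*2)*d(-1) = (6 - 3*(-2)*2)**2*(-1)**2 = (6 + 6*2)**2*1 = (6 + 12)**2*1 = 18**2*1 = 324*1 = 324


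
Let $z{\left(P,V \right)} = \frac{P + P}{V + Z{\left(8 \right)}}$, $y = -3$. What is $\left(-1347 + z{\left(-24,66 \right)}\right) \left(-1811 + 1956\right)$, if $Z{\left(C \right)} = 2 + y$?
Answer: $- \frac{2540487}{13} \approx -1.9542 \cdot 10^{5}$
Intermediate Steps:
$Z{\left(C \right)} = -1$ ($Z{\left(C \right)} = 2 - 3 = -1$)
$z{\left(P,V \right)} = \frac{2 P}{-1 + V}$ ($z{\left(P,V \right)} = \frac{P + P}{V - 1} = \frac{2 P}{-1 + V}$)
$\left(-1347 + z{\left(-24,66 \right)}\right) \left(-1811 + 1956\right) = \left(-1347 + 2 \left(-24\right) \frac{1}{-1 + 66}\right) \left(-1811 + 1956\right) = \left(-1347 + 2 \left(-24\right) \frac{1}{65}\right) 145 = \left(-1347 - \frac{48}{65}\right) 145 = \left(- \frac{87603}{65}\right) 145 = - \frac{2540487}{13}$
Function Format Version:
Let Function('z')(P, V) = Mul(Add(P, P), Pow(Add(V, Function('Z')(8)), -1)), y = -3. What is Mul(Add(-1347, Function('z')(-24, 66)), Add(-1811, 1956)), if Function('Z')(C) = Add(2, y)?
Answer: Rational(-2540487, 13) ≈ -1.9542e+5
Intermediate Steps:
Function('Z')(C) = -1 (Function('Z')(C) = Add(2, -3) = -1)
Function('z')(P, V) = Mul(2, P, Pow(Add(-1, V), -1)) (Function('z')(P, V) = Mul(Add(P, P), Pow(Add(V, -1), -1)) = Mul(Mul(2, P), Pow(Add(-1, V), -1)) = Mul(2, P, Pow(Add(-1, V), -1)))
Mul(Add(-1347, Function('z')(-24, 66)), Add(-1811, 1956)) = Mul(Add(-1347, Mul(2, -24, Pow(Add(-1, 66), -1))), Add(-1811, 1956)) = Mul(Add(-1347, Mul(2, -24, Pow(65, -1))), 145) = Mul(Add(-1347, Mul(2, -24, Rational(1, 65))), 145) = Mul(Add(-1347, Rational(-48, 65)), 145) = Mul(Rational(-87603, 65), 145) = Rational(-2540487, 13)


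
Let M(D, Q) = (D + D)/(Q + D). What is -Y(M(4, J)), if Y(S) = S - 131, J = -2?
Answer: 127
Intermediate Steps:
M(D, Q) = 2*D/(D + Q) (M(D, Q) = (2*D)/(D + Q) = 2*D/(D + Q))
Y(S) = -131 + S
-Y(M(4, J)) = -(-131 + 2*4/(4 - 2)) = -(-131 + 2*4/2) = -(-131 + 2*4*(½)) = -(-131 + 4) = -1*(-127) = 127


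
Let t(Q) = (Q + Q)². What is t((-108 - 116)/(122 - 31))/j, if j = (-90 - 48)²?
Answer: 1024/804609 ≈ 0.0012727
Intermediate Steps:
j = 19044 (j = (-138)² = 19044)
t(Q) = 4*Q² (t(Q) = (2*Q)² = 4*Q²)
t((-108 - 116)/(122 - 31))/j = (4*((-108 - 116)/(122 - 31))²)/19044 = (4*(-224/91)²)*(1/19044) = (4*(-224*1/91)²)*(1/19044) = (4*(-32/13)²)*(1/19044) = (4*(1024/169))*(1/19044) = (4096/169)*(1/19044) = 1024/804609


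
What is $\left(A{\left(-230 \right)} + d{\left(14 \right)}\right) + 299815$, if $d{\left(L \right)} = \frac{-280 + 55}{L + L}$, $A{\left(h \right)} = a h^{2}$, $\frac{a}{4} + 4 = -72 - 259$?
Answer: $- \frac{1976413405}{28} \approx -7.0586 \cdot 10^{7}$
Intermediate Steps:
$a = -1340$ ($a = -16 + 4 \left(-72 - 259\right) = -16 + 4 \left(-331\right) = -16 - 1324 = -1340$)
$A{\left(h \right)} = - 1340 h^{2}$
$d{\left(L \right)} = - \frac{225}{2 L}$
$\left(A{\left(-230 \right)} + d{\left(14 \right)}\right) + 299815 = \left(- 1340 \left(-230\right)^{2} - \frac{225}{2 \cdot 14}\right) + 299815 = \left(\left(-1340\right) 52900 - \frac{225}{28}\right) + 299815 = \left(-70886000 - \frac{225}{28}\right) + 299815 = - \frac{1984808225}{28} + 299815 = - \frac{1976413405}{28}$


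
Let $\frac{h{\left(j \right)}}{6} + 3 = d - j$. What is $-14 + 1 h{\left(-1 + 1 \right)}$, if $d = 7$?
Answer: $10$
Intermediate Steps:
$h{\left(j \right)} = 24 - 6 j$ ($h{\left(j \right)} = -18 + 6 \left(7 - j\right) = -18 - \left(-42 + 6 j\right) = 24 - 6 j$)
$-14 + 1 h{\left(-1 + 1 \right)} = -14 + 1 \left(24 - 6 \left(-1 + 1\right)\right) = -14 + 1 \left(24 - 0\right) = -14 + 1 \left(24 + 0\right) = -14 + 1 \cdot 24 = -14 + 24 = 10$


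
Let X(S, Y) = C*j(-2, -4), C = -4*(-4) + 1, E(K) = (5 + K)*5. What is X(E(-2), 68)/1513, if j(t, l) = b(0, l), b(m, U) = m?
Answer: 0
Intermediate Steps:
E(K) = 25 + 5*K
j(t, l) = 0
C = 17 (C = 16 + 1 = 17)
X(S, Y) = 0 (X(S, Y) = 17*0 = 0)
X(E(-2), 68)/1513 = 0/1513 = 0*(1/1513) = 0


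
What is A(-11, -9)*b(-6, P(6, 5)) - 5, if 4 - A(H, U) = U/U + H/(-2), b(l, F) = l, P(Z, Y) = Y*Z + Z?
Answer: 10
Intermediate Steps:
P(Z, Y) = Z + Y*Z
A(H, U) = 3 + H/2 (A(H, U) = 4 - (U/U + H/(-2)) = 4 - (1 + H*(-½)) = 4 - (1 - H/2) = 4 + (-1 + H/2) = 3 + H/2)
A(-11, -9)*b(-6, P(6, 5)) - 5 = (3 + (½)*(-11))*(-6) - 5 = (3 - 11/2)*(-6) - 5 = -5/2*(-6) - 5 = 15 - 5 = 10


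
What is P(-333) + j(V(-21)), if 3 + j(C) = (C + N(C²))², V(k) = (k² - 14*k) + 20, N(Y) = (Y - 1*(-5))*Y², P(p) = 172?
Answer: 34306075446196298980051733742945194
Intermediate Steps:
N(Y) = Y²*(5 + Y) (N(Y) = (Y + 5)*Y² = (5 + Y)*Y² = Y²*(5 + Y))
V(k) = 20 + k² - 14*k
j(C) = -3 + (C + C⁴*(5 + C²))² (j(C) = -3 + (C + (C²)²*(5 + C²))² = -3 + (C + C⁴*(5 + C²))²)
P(-333) + j(V(-21)) = 172 + (-3 + (20 + (-21)² - 14*(-21))²*(1 + (20 + (-21)² - 14*(-21))³*(5 + (20 + (-21)² - 14*(-21))²))²) = 172 + (-3 + (20 + 441 + 294)²*(1 + (20 + 441 + 294)³*(5 + (20 + 441 + 294)²))²) = 172 + (-3 + 755²*(1 + 755³*(5 + 755²))²) = 172 + (-3 + 570025*(1 + 430368875*(5 + 570025))²) = 172 + (-3 + 570025*(1 + 430368875*570030)²) = 172 + (-3 + 570025*(1 + 245323169816250)²) = 172 + (-3 + 570025*245323169816251²) = 172 + (-3 + 570025*60183457648693125705103695001) = 172 + (-3 + 34306075446196298980051733742945025) = 172 + 34306075446196298980051733742945022 = 34306075446196298980051733742945194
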